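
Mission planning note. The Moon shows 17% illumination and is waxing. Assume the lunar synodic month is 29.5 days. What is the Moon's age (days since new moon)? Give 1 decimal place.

cos θ = 1 − 2f = 0.660, giving a principal value of 48.7°.
Before full moon the principal value applies: θ = 48.7°.
At 360°/29.5 d per day, 48.7° corresponds to 3.99 days.

4.0 days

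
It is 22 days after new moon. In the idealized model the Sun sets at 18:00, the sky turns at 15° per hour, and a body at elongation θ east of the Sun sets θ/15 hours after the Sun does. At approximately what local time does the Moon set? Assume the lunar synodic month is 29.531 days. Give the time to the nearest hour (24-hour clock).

Elongation θ = 360° × 22/29.531 ≈ 268.2°.
At 15° of sky rotation per hour, 268.2° corresponds to a 17.88 h lag.
18:00 + 17.88 h ≈ 11:53 → 12:00 to the nearest hour.

12:00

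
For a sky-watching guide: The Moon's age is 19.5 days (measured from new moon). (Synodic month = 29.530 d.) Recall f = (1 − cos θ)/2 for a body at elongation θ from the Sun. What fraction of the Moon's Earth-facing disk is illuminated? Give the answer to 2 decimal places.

0.77

Phase angle: θ = 360°·(19.5 d)/(29.530 d) = 237.7°.
With cos θ = (-0.534), the lit fraction is (1 − (-0.534))/2 ≈ 0.767.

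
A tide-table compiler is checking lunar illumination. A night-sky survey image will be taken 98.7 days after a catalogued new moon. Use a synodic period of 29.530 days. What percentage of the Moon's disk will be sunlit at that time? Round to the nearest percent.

77%

98.7/29.530 = 3.342 lunations, so 3 complete cycles and 10.11 d into the next.
Elongation θ = 360° × 10.11/29.530 ≈ 123.3°.
With cos θ = (-0.548), the lit fraction is (1 − (-0.548))/2 ≈ 0.774, so 77%.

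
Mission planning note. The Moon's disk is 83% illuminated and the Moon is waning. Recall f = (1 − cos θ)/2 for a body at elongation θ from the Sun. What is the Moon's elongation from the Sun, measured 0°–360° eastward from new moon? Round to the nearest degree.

229°

Invert f = (1 − cos θ)/2 to get cos θ = 1 − 2(0.83) = -0.660, hence θ₀ = arccos -0.660 = 131.3°.
Waning ⇒ past full, so θ = 360° − 131.3° = 228.7°.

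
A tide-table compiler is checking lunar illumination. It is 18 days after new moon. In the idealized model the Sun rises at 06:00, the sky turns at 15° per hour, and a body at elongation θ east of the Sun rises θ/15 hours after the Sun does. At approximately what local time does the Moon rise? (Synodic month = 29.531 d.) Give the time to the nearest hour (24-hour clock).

21:00

The Moon has covered 18/29.531 of its cycle, so θ ≈ 360° × 18/29.531 = 219.4°.
At 15° of sky rotation per hour, 219.4° corresponds to a 14.63 h lag.
06:00 + 14.63 h ≈ 20:38 → 21:00 to the nearest hour.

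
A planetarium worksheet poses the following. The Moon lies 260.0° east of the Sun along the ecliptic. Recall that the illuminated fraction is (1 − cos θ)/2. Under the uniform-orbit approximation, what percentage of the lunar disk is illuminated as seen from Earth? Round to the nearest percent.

Half-versine of 260.0°: (1 − (-0.174))/2 = 0.587, i.e. 59%.

59%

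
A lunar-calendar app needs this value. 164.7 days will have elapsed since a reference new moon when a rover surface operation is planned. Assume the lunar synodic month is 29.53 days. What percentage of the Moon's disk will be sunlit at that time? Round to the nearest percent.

94%

Reduce mod P: 164.7 − 5×29.53 = 17.05 d into the current lunation.
Phase angle: θ = 360°·(17.05 d)/(29.53 d) = 207.9°.
Illuminated fraction = (1 − cos 207.9°)/2 = (1 − (-0.884))/2 ≈ 0.942, so 94%.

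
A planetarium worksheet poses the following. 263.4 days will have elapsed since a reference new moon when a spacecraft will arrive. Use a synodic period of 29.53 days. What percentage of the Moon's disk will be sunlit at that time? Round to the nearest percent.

263.4 d spans 8 complete synodic months (8 × 29.53 = 236.24 d) plus 27.16 d.
Phase angle: θ = 360°·(27.16 d)/(29.53 d) = 331.1°.
cos 331.1° = 0.876, so f = (1 − 0.876)/2 = 0.062, so 6%.

6%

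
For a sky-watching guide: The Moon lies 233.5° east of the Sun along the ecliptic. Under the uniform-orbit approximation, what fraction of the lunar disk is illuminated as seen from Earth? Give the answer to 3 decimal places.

f = (1 − cos 233.5°)/2 = (1 − (-0.595))/2 ≈ 0.797.

0.797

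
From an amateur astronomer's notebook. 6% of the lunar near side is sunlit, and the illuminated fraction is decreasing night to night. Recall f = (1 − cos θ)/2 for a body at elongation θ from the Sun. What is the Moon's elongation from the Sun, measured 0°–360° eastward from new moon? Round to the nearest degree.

332°

Invert f = (1 − cos θ)/2 to get cos θ = 1 − 2(0.06) = 0.880, hence θ₀ = arccos 0.880 = 28.4°.
Waning ⇒ past full, so θ = 360° − 28.4° = 331.6°.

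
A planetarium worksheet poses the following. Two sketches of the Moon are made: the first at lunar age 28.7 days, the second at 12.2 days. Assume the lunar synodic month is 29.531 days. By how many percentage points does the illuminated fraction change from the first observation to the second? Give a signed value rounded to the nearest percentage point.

+92 pp

θ₁ = 360° × 28.7/29.531 = 349.9°, f₁ = (1 − cos θ₁)/2 = 0.008.
θ₂ = 360° × 12.2/29.531 = 148.7°, f₂ = (1 − cos θ₂)/2 = 0.927.
Change = f₂ − f₁ = +0.920 → +92 percentage points.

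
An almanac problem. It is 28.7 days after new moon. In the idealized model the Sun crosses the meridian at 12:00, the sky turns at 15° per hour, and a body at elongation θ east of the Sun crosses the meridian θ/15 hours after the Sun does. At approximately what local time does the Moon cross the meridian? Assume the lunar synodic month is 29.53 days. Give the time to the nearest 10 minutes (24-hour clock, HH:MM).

Elongation θ = 360° × 28.7/29.53 ≈ 349.9°.
Delay after the Sun = 349.9° / (15°/h) ≈ 23.33 h.
12:00 + 23.325 h ≈ 11:20 → 11:20 to the nearest ten minutes.

11:20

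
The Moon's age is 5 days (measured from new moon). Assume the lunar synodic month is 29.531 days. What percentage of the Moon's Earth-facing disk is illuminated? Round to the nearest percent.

26%

Phase angle: θ = 360°·(5 d)/(29.531 d) = 61.0°.
cos 61.0° = 0.486, so f = (1 − 0.486)/2 = 0.257, so 26%.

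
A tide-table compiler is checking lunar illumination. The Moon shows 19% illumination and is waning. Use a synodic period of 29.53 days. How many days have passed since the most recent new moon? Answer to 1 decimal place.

From f = (1 − cos θ)/2: cos θ = 1 − 2×0.19 = 0.620; arccos → 51.7°.
Waning ⇒ past full, so θ = 360° − 51.7° = 308.3°.
That fraction of the synodic month is 308.3/360 × 29.53 d ≈ 25.29 d.

25.3 days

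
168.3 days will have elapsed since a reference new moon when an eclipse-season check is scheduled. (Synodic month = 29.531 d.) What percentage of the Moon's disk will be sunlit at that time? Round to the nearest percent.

168.3/29.531 = 5.699 lunations, so 5 complete cycles and 20.65 d into the next.
Phase angle: θ = 360°·(20.65 d)/(29.531 d) = 251.7°.
cos 251.7° = (-0.314), so f = (1 − (-0.314))/2 = 0.657, so 66%.

66%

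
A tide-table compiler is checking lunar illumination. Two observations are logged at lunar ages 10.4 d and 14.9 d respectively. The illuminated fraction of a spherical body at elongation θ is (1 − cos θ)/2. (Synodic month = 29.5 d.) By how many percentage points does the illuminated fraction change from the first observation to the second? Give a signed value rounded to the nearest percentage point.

θ₁ = 360° × 10.4/29.5 = 126.9°, f₁ = (1 − cos θ₁)/2 = 0.800.
θ₂ = 360° × 14.9/29.5 = 181.8°, f₂ = (1 − cos θ₂)/2 = 1.000.
Change = f₂ − f₁ = +0.199 → +20 percentage points.

+20 percentage points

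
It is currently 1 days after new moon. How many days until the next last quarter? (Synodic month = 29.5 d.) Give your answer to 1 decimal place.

21.1 days

Last quarter is 0.75 of the way through the cycle: age 0.75 × 29.5 = 22.125 d.
That is 22.125 − 1 = 21.125 days ahead.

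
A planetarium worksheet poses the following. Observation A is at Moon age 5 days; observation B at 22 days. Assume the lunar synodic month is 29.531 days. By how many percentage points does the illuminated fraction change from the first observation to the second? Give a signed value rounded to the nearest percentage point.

θ₁ = 360° × 5/29.531 = 61.0°, f₁ = (1 − cos θ₁)/2 = 0.257.
θ₂ = 360° × 22/29.531 = 268.2°, f₂ = (1 − cos θ₂)/2 = 0.516.
Change = f₂ − f₁ = +0.259 → +26 percentage points.

+26 percentage points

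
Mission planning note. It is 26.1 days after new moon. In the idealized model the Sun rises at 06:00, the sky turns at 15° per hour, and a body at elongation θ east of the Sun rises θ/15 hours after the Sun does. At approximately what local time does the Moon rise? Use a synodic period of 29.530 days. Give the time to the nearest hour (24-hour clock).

03:00

Phase angle: θ = 360°·(26.1 d)/(29.530 d) = 318.2°.
At 15° of sky rotation per hour, 318.2° corresponds to a 21.21 h lag.
06:00 + 21.21 h ≈ 03:13 → 03:00 to the nearest hour.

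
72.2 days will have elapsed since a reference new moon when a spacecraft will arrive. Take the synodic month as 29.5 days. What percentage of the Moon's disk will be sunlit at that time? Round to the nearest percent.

97%

Reduce mod P: 72.2 − 2×29.5 = 13.20 d into the current lunation.
Elongation θ = 360° × 13.20/29.5 ≈ 161.1°.
cos 161.1° = (-0.946), so f = (1 − (-0.946))/2 = 0.973, so 97%.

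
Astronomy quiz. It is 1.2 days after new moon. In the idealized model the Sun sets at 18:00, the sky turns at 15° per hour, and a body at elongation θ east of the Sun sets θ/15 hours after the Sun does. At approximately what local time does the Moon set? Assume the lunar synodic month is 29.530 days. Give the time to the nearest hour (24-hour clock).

The Moon has covered 1.2/29.530 of its cycle, so θ ≈ 360° × 1.2/29.530 = 14.6°.
Delay after the Sun = 14.6° / (15°/h) ≈ 0.98 h.
18:00 + 0.98 h ≈ 18:59 → 19:00 to the nearest hour.

19:00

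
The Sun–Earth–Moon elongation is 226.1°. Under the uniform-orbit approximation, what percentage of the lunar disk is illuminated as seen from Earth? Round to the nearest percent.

f = (1 − cos 226.1°)/2 = (1 − (-0.693))/2 ≈ 0.847, i.e. 85%.

85%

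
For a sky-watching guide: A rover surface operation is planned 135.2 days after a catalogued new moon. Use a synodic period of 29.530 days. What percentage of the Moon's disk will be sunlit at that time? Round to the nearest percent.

94%

Reduce mod P: 135.2 − 4×29.530 = 17.08 d into the current lunation.
Elongation θ = 360° × 17.08/29.530 ≈ 208.2°.
Illuminated fraction = (1 − cos 208.2°)/2 = (1 − (-0.881))/2 ≈ 0.941, so 94%.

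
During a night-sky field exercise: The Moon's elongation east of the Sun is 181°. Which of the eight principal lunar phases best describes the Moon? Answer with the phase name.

full moon

The full moon sector spans roughly 158°–202°; 181° falls inside it.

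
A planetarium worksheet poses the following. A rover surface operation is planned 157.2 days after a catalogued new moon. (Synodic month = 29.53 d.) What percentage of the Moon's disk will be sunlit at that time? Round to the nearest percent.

72%

Reduce mod P: 157.2 − 5×29.53 = 9.55 d into the current lunation.
Elongation θ = 360° × 9.55/29.53 ≈ 116.4°.
cos 116.4° = (-0.445), so f = (1 − (-0.445))/2 = 0.723, so 72%.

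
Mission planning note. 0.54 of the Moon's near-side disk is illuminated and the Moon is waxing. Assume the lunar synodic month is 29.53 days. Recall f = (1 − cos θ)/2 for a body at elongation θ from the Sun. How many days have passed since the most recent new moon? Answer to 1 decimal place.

From f = (1 − cos θ)/2: cos θ = 1 − 2×0.54 = -0.080; arccos → 94.6°.
Waxing ⇒ before full, so θ = 94.6°.
Age = 29.53 × 94.6°/360° ≈ 7.76 days.

7.8 days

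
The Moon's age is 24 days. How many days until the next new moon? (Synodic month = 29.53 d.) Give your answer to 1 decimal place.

5.5 days

One full lunation from the last new moon is 29.53 d; remaining = 29.53 − 24 = 5.530 d.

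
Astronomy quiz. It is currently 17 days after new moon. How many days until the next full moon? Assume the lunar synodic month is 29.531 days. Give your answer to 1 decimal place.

27.3 days

Full moon is 0.5 of the way through the cycle: age 0.5 × 29.531 = 14.765 d.
Already past this cycle's full moon; the next is at 14.765 + 29.531 = 44.296 d, so 44.296 − 17 = 27.296 days.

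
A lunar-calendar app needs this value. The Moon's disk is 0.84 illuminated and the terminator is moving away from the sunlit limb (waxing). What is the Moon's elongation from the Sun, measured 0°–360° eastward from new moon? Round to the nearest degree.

cos θ = 1 − 2f = -0.680, giving a principal value of 132.8°.
Before full moon the principal value applies: θ = 132.8°.

133°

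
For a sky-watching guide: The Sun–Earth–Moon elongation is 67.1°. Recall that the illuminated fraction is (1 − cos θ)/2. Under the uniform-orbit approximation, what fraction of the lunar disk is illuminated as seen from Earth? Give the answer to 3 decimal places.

0.305

Half-versine of 67.1°: (1 − 0.389)/2 = 0.305.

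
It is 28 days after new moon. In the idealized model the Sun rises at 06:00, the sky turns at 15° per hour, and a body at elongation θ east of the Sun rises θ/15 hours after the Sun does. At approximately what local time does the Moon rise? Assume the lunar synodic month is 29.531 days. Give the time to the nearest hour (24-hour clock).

The Moon has covered 28/29.531 of its cycle, so θ ≈ 360° × 28/29.531 = 341.3°.
At 15° of sky rotation per hour, 341.3° corresponds to a 22.76 h lag.
06:00 + 22.76 h ≈ 04:45 → 05:00 to the nearest hour.

05:00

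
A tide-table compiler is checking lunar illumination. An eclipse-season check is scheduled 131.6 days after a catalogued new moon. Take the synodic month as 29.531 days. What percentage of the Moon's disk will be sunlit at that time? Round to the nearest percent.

Reduce mod P: 131.6 − 4×29.531 = 13.48 d into the current lunation.
Phase angle: θ = 360°·(13.48 d)/(29.531 d) = 164.3°.
cos 164.3° = (-0.963), so f = (1 − (-0.963))/2 = 0.981, so 98%.

98%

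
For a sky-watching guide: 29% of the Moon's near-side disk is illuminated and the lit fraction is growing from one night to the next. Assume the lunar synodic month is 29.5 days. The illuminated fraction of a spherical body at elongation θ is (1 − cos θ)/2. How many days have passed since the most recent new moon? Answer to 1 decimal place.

cos θ = 1 − 2f = 0.420, giving a principal value of 65.2°.
The Moon is waxing (0°–180°), so θ = 65.2° directly.
That fraction of the synodic month is 65.2/360 × 29.5 d ≈ 5.34 d.

5.3 days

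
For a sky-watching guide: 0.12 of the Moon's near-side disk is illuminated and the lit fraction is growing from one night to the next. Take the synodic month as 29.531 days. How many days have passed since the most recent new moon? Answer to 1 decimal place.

3.3 days

From f = (1 − cos θ)/2: cos θ = 1 − 2×0.12 = 0.760; arccos → 40.5°.
The Moon is waxing (0°–180°), so θ = 40.5° directly.
Age = 29.531 × 40.5°/360° ≈ 3.33 days.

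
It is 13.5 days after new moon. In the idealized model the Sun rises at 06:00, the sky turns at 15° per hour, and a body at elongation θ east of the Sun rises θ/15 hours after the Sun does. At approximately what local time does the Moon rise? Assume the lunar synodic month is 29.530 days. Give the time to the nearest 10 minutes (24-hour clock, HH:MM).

The Moon has covered 13.5/29.530 of its cycle, so θ ≈ 360° × 13.5/29.530 = 164.6°.
At 15° of sky rotation per hour, 164.6° corresponds to a 10.97 h lag.
06:00 + 10.972 h ≈ 16:58 → 17:00 to the nearest ten minutes.

17:00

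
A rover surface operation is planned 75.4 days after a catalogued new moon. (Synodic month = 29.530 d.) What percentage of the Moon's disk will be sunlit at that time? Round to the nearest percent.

97%

Reduce mod P: 75.4 − 2×29.530 = 16.34 d into the current lunation.
The Moon has covered 16.34/29.530 of its cycle, so θ ≈ 360° × 16.34/29.530 = 199.2°.
With cos θ = (-0.944), the lit fraction is (1 − (-0.944))/2 ≈ 0.972, so 97%.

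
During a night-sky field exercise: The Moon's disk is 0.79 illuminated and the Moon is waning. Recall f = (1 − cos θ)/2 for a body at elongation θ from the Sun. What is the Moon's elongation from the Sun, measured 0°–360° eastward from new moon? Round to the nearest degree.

cos θ = 1 − 2f = -0.580, giving a principal value of 125.5°.
A waning Moon lies in 180°–360°, so θ = 360° − 125.5° = 234.5°.

235°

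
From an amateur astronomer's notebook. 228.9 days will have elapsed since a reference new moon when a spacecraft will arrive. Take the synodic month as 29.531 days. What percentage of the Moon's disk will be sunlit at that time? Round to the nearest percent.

Reduce mod P: 228.9 − 7×29.531 = 22.18 d into the current lunation.
Elongation θ = 360° × 22.18/29.531 ≈ 270.4°.
cos 270.4° = 0.007, so f = (1 − 0.007)/2 = 0.496, so 50%.

50%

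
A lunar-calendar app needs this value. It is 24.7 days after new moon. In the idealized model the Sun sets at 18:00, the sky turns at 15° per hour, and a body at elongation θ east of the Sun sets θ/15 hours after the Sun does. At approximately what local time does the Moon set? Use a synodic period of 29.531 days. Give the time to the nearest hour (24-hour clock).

14:00

Elongation θ = 360° × 24.7/29.531 ≈ 301.1°.
The Moon trails the Sun by θ/15 = 301.1/15 ≈ 20.07 hours.
18:00 + 20.07 h ≈ 14:04 → 14:00 to the nearest hour.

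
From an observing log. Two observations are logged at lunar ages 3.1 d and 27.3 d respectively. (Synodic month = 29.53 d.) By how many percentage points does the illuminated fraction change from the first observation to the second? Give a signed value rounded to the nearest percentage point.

First observation: θ = 360°·3.1/29.53 = 37.8°, so f = 0.105.
Second observation: θ = 332.8°, f = 0.055.
Δf = 0.055 − 0.105 = -0.050, i.e. -5 pp.

-5 percentage points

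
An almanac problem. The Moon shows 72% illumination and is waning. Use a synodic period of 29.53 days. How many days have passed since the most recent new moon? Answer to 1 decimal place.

cos θ = 1 − 2f = -0.440, giving a principal value of 116.1°.
Since the Moon is past full (waning), take the reflex angle: θ = 360° − 116.1° = 243.9°.
That fraction of the synodic month is 243.9/360 × 29.53 d ≈ 20.01 d.

20.0 days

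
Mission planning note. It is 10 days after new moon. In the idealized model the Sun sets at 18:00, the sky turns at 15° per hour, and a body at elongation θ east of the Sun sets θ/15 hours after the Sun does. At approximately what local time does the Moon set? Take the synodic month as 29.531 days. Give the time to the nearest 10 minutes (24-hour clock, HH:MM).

Phase angle: θ = 360°·(10 d)/(29.531 d) = 121.9°.
At 15° of sky rotation per hour, 121.9° corresponds to a 8.13 h lag.
18:00 + 8.127 h ≈ 02:08 → 02:10 to the nearest ten minutes.

02:10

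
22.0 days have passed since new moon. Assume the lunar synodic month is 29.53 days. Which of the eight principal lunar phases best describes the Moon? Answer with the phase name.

last quarter

At 22.0/29.53 of the cycle, θ ≈ 268° — the last quarter range.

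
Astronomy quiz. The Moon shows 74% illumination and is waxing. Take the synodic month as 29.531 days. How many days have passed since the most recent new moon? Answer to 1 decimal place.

9.7 days

From f = (1 − cos θ)/2: cos θ = 1 − 2×0.74 = -0.480; arccos → 118.7°.
The Moon is waxing (0°–180°), so θ = 118.7° directly.
Age = 29.531 × 118.7°/360° ≈ 9.74 days.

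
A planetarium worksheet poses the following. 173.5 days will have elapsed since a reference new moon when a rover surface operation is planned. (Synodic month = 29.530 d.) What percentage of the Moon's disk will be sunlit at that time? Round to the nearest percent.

15%

173.5/29.530 = 5.875 lunations, so 5 complete cycles and 25.85 d into the next.
Elongation θ = 360° × 25.85/29.530 ≈ 315.1°.
With cos θ = 0.709, the lit fraction is (1 − 0.709)/2 ≈ 0.146, so 15%.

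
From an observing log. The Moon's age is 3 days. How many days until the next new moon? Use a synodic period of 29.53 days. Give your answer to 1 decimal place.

26.5 days

One full lunation from the last new moon is 29.53 d; remaining = 29.53 − 3 = 26.530 d.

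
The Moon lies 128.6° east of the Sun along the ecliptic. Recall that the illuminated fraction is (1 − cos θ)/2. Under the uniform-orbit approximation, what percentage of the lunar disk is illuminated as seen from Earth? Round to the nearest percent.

81%

Half-versine of 128.6°: (1 − (-0.624))/2 = 0.812, i.e. 81%.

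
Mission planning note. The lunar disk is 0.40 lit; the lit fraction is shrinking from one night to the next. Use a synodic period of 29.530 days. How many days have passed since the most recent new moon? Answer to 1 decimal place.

23.1 days

cos θ = 1 − 2f = 0.200, giving a principal value of 78.5°.
Waning ⇒ past full, so θ = 360° − 78.5° = 281.5°.
At 360°/29.530 d per day, 281.5° corresponds to 23.09 days.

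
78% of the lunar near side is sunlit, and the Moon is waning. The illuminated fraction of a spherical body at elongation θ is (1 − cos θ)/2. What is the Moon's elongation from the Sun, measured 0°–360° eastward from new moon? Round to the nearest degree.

From f = (1 − cos θ)/2: cos θ = 1 − 2×0.78 = -0.560; arccos → 124.1°.
A waning Moon lies in 180°–360°, so θ = 360° − 124.1° = 235.9°.

236°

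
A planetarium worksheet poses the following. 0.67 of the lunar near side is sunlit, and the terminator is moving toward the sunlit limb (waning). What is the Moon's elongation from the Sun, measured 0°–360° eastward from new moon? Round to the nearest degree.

250°

From f = (1 − cos θ)/2: cos θ = 1 − 2×0.67 = -0.340; arccos → 109.9°.
Since the Moon is past full (waning), take the reflex angle: θ = 360° − 109.9° = 250.1°.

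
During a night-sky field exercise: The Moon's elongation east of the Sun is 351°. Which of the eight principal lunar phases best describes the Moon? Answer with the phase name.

new moon

The new moon sector spans roughly -22°–22°; 351° falls inside it.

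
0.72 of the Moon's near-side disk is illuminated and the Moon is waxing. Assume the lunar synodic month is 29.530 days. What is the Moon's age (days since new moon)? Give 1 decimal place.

9.5 days

cos θ = 1 − 2f = -0.440, giving a principal value of 116.1°.
The Moon is waxing (0°–180°), so θ = 116.1° directly.
At 360°/29.530 d per day, 116.1° corresponds to 9.52 days.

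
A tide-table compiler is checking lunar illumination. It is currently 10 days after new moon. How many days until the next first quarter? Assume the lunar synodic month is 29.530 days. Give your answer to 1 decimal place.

First quarter occurs at elongation 90°, i.e. at age 29.530 × 90/360 = 7.383 d.
Already past this cycle's first quarter; the next is at 7.383 + 29.530 = 36.913 d, so 36.913 − 10 = 26.913 days.

26.9 days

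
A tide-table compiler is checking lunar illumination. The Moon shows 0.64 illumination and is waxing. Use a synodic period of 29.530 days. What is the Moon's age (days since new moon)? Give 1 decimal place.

cos θ = 1 − 2f = -0.280, giving a principal value of 106.3°.
The Moon is waxing (0°–180°), so θ = 106.3° directly.
That fraction of the synodic month is 106.3/360 × 29.530 d ≈ 8.72 d.

8.7 days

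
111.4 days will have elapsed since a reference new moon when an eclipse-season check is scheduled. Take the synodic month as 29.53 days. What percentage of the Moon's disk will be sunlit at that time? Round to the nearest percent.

43%

Reduce mod P: 111.4 − 3×29.53 = 22.81 d into the current lunation.
Elongation θ = 360° × 22.81/29.53 ≈ 278.1°.
Illuminated fraction = (1 − cos 278.1°)/2 = (1 − 0.140)/2 ≈ 0.430, so 43%.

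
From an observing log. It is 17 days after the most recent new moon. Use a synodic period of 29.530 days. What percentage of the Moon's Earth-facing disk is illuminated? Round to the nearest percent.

94%

The Moon has covered 17/29.530 of its cycle, so θ ≈ 360° × 17/29.530 = 207.2°.
cos 207.2° = (-0.889), so f = (1 − (-0.889))/2 = 0.945, so 94%.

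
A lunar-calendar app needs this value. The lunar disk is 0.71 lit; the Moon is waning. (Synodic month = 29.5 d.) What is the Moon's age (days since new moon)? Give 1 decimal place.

20.1 days

From f = (1 − cos θ)/2: cos θ = 1 − 2×0.71 = -0.420; arccos → 114.8°.
Since the Moon is past full (waning), take the reflex angle: θ = 360° − 114.8° = 245.2°.
That fraction of the synodic month is 245.2/360 × 29.5 d ≈ 20.09 d.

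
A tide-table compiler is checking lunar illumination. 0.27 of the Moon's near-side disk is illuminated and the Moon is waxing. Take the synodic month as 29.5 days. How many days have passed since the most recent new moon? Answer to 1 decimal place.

5.1 days

From f = (1 − cos θ)/2: cos θ = 1 − 2×0.27 = 0.460; arccos → 62.6°.
The Moon is waxing (0°–180°), so θ = 62.6° directly.
That fraction of the synodic month is 62.6/360 × 29.5 d ≈ 5.13 d.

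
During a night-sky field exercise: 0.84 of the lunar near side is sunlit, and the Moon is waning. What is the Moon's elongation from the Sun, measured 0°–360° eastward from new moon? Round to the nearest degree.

From f = (1 − cos θ)/2: cos θ = 1 − 2×0.84 = -0.680; arccos → 132.8°.
Since the Moon is past full (waning), take the reflex angle: θ = 360° − 132.8° = 227.2°.

227°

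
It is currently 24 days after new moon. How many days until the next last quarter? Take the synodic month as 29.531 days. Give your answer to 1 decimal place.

Last quarter occurs at elongation 270°, i.e. at age 29.531 × 270/360 = 22.148 d.
This lunation's last quarter (22.148 d) has passed, so add one period: 51.679 − 24 = 27.679 days.

27.7 days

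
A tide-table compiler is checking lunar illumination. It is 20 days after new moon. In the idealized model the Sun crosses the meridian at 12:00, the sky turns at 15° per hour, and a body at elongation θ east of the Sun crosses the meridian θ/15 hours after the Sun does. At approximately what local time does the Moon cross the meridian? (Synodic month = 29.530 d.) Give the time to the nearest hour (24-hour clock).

The Moon has covered 20/29.530 of its cycle, so θ ≈ 360° × 20/29.530 = 243.8°.
Delay after the Sun = 243.8° / (15°/h) ≈ 16.25 h.
12:00 + 16.25 h ≈ 04:15 → 04:00 to the nearest hour.

04:00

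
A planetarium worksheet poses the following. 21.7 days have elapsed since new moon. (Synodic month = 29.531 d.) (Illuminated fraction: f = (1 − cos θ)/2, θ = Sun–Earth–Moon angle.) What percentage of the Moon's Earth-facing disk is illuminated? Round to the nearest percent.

55%

Elongation θ = 360° × 21.7/29.531 ≈ 264.5°.
With cos θ = (-0.095), the lit fraction is (1 − (-0.095))/2 ≈ 0.548, so 55%.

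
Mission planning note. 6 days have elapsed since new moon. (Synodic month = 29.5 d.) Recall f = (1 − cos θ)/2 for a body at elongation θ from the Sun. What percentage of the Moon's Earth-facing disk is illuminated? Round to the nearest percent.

36%

The Moon has covered 6/29.5 of its cycle, so θ ≈ 360° × 6/29.5 = 73.2°.
With cos θ = 0.289, the lit fraction is (1 − 0.289)/2 ≈ 0.356, so 36%.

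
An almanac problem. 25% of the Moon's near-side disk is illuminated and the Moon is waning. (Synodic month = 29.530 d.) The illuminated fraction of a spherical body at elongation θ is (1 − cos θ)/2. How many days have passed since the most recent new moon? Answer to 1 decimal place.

24.6 days

cos θ = 1 − 2f = 0.500, giving a principal value of 60.0°.
Waning ⇒ past full, so θ = 360° − 60.0° = 300.0°.
At 360°/29.530 d per day, 300.0° corresponds to 24.61 days.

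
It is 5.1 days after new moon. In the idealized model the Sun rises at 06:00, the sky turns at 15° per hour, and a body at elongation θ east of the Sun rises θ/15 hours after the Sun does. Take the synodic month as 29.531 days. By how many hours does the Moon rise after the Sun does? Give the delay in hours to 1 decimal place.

4.1 h

Phase angle: θ = 360°·(5.1 d)/(29.531 d) = 62.2°.
Delay after the Sun = 62.2° / (15°/h) ≈ 4.14 h.
So the Moon rises 4.14 h after the Sun.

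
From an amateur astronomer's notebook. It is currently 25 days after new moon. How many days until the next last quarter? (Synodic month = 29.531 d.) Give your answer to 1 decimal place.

26.7 days

Last quarter is 0.75 of the way through the cycle: age 0.75 × 29.531 = 22.148 d.
Already past this cycle's last quarter; the next is at 22.148 + 29.531 = 51.679 d, so 51.679 − 25 = 26.679 days.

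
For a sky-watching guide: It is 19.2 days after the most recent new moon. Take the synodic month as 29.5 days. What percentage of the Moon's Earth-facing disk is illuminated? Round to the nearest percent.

79%

The Moon has covered 19.2/29.5 of its cycle, so θ ≈ 360° × 19.2/29.5 = 234.3°.
Illuminated fraction = (1 − cos 234.3°)/2 = (1 − (-0.583))/2 ≈ 0.792, so 79%.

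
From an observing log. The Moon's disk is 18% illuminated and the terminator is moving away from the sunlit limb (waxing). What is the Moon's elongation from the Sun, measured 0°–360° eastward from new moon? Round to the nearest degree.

50°

Invert f = (1 − cos θ)/2 to get cos θ = 1 − 2(0.18) = 0.640, hence θ₀ = arccos 0.640 = 50.2°.
The Moon is waxing (0°–180°), so θ = 50.2° directly.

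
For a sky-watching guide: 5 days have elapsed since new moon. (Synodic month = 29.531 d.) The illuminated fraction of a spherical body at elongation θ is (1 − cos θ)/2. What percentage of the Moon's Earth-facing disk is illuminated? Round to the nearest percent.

26%

Phase angle: θ = 360°·(5 d)/(29.531 d) = 61.0°.
Illuminated fraction = (1 − cos 61.0°)/2 = (1 − 0.486)/2 ≈ 0.257, so 26%.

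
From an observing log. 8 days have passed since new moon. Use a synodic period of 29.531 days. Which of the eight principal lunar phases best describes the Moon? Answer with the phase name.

first quarter

θ ≈ 360° × 8/29.531 = 98°, which falls in the first quarter sector.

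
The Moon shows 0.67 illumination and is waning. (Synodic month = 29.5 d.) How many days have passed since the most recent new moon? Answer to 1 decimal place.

20.5 days

cos θ = 1 − 2f = -0.340, giving a principal value of 109.9°.
Waning ⇒ past full, so θ = 360° − 109.9° = 250.1°.
At 360°/29.5 d per day, 250.1° corresponds to 20.50 days.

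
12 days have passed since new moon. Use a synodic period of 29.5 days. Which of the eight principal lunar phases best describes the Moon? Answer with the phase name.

θ ≈ 360° × 12/29.5 = 146°, which falls in the waxing gibbous sector.

waxing gibbous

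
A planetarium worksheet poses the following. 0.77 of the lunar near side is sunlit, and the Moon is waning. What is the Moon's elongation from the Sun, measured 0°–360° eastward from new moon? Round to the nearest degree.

From f = (1 − cos θ)/2: cos θ = 1 − 2×0.77 = -0.540; arccos → 122.7°.
Since the Moon is past full (waning), take the reflex angle: θ = 360° − 122.7° = 237.3°.

237°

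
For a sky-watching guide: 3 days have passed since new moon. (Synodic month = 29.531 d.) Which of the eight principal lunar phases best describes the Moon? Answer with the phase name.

θ ≈ 360° × 3/29.531 = 37°, which falls in the waxing crescent sector.

waxing crescent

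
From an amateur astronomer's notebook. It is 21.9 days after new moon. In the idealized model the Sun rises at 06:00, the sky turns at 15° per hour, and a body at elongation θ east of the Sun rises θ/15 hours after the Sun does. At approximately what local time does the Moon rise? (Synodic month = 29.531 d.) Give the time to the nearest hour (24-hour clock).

00:00

Phase angle: θ = 360°·(21.9 d)/(29.531 d) = 267.0°.
Delay after the Sun = 267.0° / (15°/h) ≈ 17.80 h.
06:00 + 17.80 h ≈ 23:48 → 00:00 to the nearest hour.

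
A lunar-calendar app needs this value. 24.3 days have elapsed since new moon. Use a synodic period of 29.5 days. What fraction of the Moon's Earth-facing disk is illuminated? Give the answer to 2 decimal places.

0.28

Phase angle: θ = 360°·(24.3 d)/(29.5 d) = 296.5°.
cos 296.5° = 0.447, so f = (1 − 0.447)/2 = 0.277.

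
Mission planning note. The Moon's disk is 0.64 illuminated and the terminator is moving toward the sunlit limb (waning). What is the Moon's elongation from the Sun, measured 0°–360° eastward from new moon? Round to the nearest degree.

cos θ = 1 − 2f = -0.280, giving a principal value of 106.3°.
Waning ⇒ past full, so θ = 360° − 106.3° = 253.7°.

254°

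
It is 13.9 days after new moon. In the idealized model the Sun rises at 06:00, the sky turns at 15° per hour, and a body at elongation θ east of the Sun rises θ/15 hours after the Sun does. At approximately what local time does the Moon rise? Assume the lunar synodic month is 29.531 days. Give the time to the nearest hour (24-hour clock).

17:00

Elongation θ = 360° × 13.9/29.531 ≈ 169.4°.
At 15° of sky rotation per hour, 169.4° corresponds to a 11.30 h lag.
06:00 + 11.30 h ≈ 17:18 → 17:00 to the nearest hour.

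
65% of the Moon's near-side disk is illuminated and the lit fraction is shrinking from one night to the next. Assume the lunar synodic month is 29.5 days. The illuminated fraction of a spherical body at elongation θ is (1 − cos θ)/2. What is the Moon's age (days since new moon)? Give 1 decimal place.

20.7 days

From f = (1 − cos θ)/2: cos θ = 1 − 2×0.65 = -0.300; arccos → 107.5°.
A waning Moon lies in 180°–360°, so θ = 360° − 107.5° = 252.5°.
Age = 29.5 × 252.5°/360° ≈ 20.69 days.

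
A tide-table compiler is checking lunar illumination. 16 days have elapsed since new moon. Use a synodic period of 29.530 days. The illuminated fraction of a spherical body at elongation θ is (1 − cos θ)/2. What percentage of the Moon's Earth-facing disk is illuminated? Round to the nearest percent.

The Moon has covered 16/29.530 of its cycle, so θ ≈ 360° × 16/29.530 = 195.1°.
cos 195.1° = (-0.966), so f = (1 − (-0.966))/2 = 0.983, so 98%.

98%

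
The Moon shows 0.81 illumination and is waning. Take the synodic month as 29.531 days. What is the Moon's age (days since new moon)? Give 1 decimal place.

From f = (1 − cos θ)/2: cos θ = 1 − 2×0.81 = -0.620; arccos → 128.3°.
A waning Moon lies in 180°–360°, so θ = 360° − 128.3° = 231.7°.
That fraction of the synodic month is 231.7/360 × 29.531 d ≈ 19.01 d.

19.0 days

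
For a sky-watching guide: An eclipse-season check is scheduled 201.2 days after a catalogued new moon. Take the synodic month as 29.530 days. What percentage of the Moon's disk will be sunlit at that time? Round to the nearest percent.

201.2/29.530 = 6.813 lunations, so 6 complete cycles and 24.02 d into the next.
Elongation θ = 360° × 24.02/29.530 ≈ 292.8°.
Illuminated fraction = (1 − cos 292.8°)/2 = (1 − 0.388)/2 ≈ 0.306, so 31%.

31%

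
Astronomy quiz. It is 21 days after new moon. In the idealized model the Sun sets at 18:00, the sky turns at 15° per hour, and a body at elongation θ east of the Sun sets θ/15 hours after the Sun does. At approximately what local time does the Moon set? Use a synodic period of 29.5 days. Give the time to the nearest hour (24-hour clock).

Elongation θ = 360° × 21/29.5 ≈ 256.3°.
At 15° of sky rotation per hour, 256.3° corresponds to a 17.08 h lag.
18:00 + 17.08 h ≈ 11:05 → 11:00 to the nearest hour.

11:00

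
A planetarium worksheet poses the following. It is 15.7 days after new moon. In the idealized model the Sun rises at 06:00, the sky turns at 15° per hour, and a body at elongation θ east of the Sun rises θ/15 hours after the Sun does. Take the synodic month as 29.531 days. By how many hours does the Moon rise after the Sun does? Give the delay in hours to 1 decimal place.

Phase angle: θ = 360°·(15.7 d)/(29.531 d) = 191.4°.
At 15° of sky rotation per hour, 191.4° corresponds to a 12.76 h lag.
So the Moon rises 12.76 h after the Sun.

12.8 h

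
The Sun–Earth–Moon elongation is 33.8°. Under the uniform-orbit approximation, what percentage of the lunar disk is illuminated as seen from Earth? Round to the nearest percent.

8%

f = (1 − cos 33.8°)/2 = (1 − 0.831)/2 ≈ 0.085, i.e. 8%.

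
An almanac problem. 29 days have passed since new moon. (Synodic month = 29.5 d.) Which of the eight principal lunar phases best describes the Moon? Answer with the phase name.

new moon

θ ≈ 360° × 29/29.5 = 354°, which falls in the new moon sector.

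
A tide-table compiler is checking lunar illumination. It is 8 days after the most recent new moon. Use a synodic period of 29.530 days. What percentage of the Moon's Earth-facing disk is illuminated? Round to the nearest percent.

Phase angle: θ = 360°·(8 d)/(29.530 d) = 97.5°.
With cos θ = (-0.131), the lit fraction is (1 − (-0.131))/2 ≈ 0.566, so 57%.

57%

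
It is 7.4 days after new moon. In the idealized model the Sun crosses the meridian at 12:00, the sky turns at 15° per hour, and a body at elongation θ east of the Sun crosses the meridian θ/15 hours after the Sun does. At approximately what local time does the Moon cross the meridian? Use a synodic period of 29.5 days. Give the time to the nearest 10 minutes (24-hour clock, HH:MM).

18:00

The Moon has covered 7.4/29.5 of its cycle, so θ ≈ 360° × 7.4/29.5 = 90.3°.
At 15° of sky rotation per hour, 90.3° corresponds to a 6.02 h lag.
12:00 + 6.020 h ≈ 18:01 → 18:00 to the nearest ten minutes.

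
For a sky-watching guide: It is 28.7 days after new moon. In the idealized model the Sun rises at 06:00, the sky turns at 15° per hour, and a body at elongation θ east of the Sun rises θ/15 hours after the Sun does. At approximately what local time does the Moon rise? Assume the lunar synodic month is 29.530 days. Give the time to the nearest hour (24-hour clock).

Phase angle: θ = 360°·(28.7 d)/(29.530 d) = 349.9°.
Delay after the Sun = 349.9° / (15°/h) ≈ 23.33 h.
06:00 + 23.33 h ≈ 05:20 → 05:00 to the nearest hour.

05:00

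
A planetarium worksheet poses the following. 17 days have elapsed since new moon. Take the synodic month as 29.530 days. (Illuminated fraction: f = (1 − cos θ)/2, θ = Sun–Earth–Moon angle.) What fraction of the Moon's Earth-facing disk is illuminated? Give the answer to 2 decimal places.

0.94

The Moon has covered 17/29.530 of its cycle, so θ ≈ 360° × 17/29.530 = 207.2°.
Illuminated fraction = (1 − cos 207.2°)/2 = (1 − (-0.889))/2 ≈ 0.945.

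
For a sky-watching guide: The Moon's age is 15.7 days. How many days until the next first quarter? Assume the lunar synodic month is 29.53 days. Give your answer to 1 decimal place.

21.2 days

First quarter occurs at elongation 90°, i.e. at age 29.53 × 90/360 = 7.383 d.
Already past this cycle's first quarter; the next is at 7.383 + 29.53 = 36.913 d, so 36.913 − 15.7 = 21.213 days.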